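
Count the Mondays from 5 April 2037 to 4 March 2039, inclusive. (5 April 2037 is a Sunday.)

5 April 2037 is a Sunday; the first Monday on or after it is 6 April 2037 (1 day later).
From 6 April 2037 to 4 March 2039: 269 + 365 + 63 = 697 days (rest of 2037, 2038, to 4 March 2039 in 2039).
697 ÷ 7 = 99 full weeks with remainder 4, so 99 more Mondays after the first → 100.

100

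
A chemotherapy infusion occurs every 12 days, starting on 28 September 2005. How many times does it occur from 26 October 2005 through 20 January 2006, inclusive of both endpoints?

Occurrences land 12·i days after 28 September 2005 for i = 0, 1, 2, …
26 October 2005 is 28 days after the start; 28 ÷ 12 = 2 remainder 4; since the remainder is 4, round up to i = 3. First occurrence in the window: #4 on 3 November 2005 (3×12 = 36 days in).
20 January 2006 is 114 days after the start; 114 ÷ 12 = 9 remainder 6. Last occurrence in the window: #10 on 14 January 2006.
Occurrences #4 through #10: 7 in total.

7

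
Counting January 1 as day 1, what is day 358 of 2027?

2027-12-24

January has 31 days (358 − 31 = 327 remain).
February has 28 days (327 − 28 = 299 remain).
March has 31 days (299 − 31 = 268 remain).
April has 30 days (268 − 30 = 238 remain).
May has 31 days (238 − 31 = 207 remain).
June has 30 days (207 − 30 = 177 remain).
July has 31 days (177 − 31 = 146 remain).
August has 31 days (146 − 31 = 115 remain).
September has 30 days (115 − 30 = 85 remain).
October has 31 days (85 − 31 = 54 remain).
November has 30 days (54 − 30 = 24 remain).
24 into December → December 24.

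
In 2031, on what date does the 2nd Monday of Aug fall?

Aug 11, 2031

Aug 2031 begins on a Friday, so the first Monday is Aug 4 (3 days later).
The 2nd Monday is 1 weeks later: 4 + 7 = 11.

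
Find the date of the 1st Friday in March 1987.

The first Friday of March 1987 is March 6.

March 6, 1987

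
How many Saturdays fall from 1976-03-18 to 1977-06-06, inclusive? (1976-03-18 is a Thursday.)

64

1976-03-18 is a Thursday; the first Saturday on or after it is 1976-03-20 (2 days later).
From 1976-03-20 to 1977-06-06: 286 + 157 = 443 days (rest of 1976, to 1977-06-06 in 1977).
443 ÷ 7 = 63 full weeks with remainder 2, so 63 more Saturdays after the first → 64.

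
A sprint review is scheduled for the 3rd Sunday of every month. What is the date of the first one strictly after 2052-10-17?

October 2052 starts on a Tuesday; its first Sunday is the 6th, so the 3rd Sunday is the 20th — 2052-10-20.
2052-10-20 is after 2052-10-17, so that is the next one.

2052-10-20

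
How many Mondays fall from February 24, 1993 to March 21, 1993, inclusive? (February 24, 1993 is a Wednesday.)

3

February 24, 1993 is a Wednesday; the first Monday on or after it is March 1, 1993 (5 days later).
From March 1, 1993 to March 21, 1993 is 21 − 1 = 20 days.
20 ÷ 7 = 2 full weeks with remainder 6, so 2 more Mondays after the first → 3.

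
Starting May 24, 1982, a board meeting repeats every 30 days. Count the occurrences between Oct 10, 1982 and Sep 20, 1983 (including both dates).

12

Occurrences land 30·i days after May 24, 1982 for i = 0, 1, 2, …
Oct 10, 1982 is 139 days after the start; 139 ÷ 30 = 4 remainder 19; since the remainder is 19, round up to i = 5. First occurrence in the window: #6 on Oct 21, 1982 (5×30 = 150 days in).
Sep 20, 1983 is 484 days after the start; 484 ÷ 30 = 16 remainder 4. Last occurrence in the window: #17 on Sep 16, 1983.
Occurrences #6 through #17: 12 in total.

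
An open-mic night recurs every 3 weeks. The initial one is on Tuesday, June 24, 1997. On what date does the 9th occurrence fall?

The 9th occurrence is 8 intervals after the first: 8 × 21 = 168 days after June 24, 1997.
June has 30 days — 6 days to the end of June leaves 162.
July has 31 days (131 left).
August has 31 days (100 left).
September has 30 days (70 left).
October has 31 days (39 left).
November has 30 days (9 left).
9 days into December → December 9, 1997.

December 9, 1997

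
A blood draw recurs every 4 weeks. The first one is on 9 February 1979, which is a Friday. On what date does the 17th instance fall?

The 17th occurrence is 16 intervals after the first: 16 × 28 = 448 days after 9 February 1979.
February has 28 days — 19 days to the end of February leaves 429.
From end of February to end of 1979 is 306 days (123 left).
January has 31 days (92 left).
February has 29 days (63 left).
March has 31 days (32 left).
April has 30 days (2 left).
2 days into May → 2 May 1980.

2 May 1980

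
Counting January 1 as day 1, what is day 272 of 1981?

January has 31 days (272 − 31 = 241 remain).
February has 28 days (241 − 28 = 213 remain).
March has 31 days (213 − 31 = 182 remain).
April has 30 days (182 − 30 = 152 remain).
May has 31 days (152 − 31 = 121 remain).
June has 30 days (121 − 30 = 91 remain).
July has 31 days (91 − 31 = 60 remain).
August has 31 days (60 − 31 = 29 remain).
29 into September → September 29.

September 29, 1981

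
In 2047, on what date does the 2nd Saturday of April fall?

2047-04-13

The first Saturday of April 2047 is April 6.
The 2nd Saturday is 1 weeks later: 6 + 7 = 13.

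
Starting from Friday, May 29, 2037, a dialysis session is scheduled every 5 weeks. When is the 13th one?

Jul 23, 2038

The 13th occurrence is 12 intervals after the first: 12 × 35 = 420 days after May 29, 2037.
May has 31 days — 2 days to the end of May leaves 418.
From end of May to end of 2037 is 214 days (204 left).
Jan has 31 days (173 left).
Feb has 28 days (145 left).
Mar has 31 days (114 left).
Apr has 30 days (84 left).
May has 31 days (53 left).
Jun has 30 days (23 left).
23 days into Jul → Jul 23, 2038.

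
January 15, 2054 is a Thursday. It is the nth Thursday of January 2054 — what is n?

3rd

Day 15 falls in week ⌈15/7⌉ of the month.
Days 1–7 hold the 1st Thursday, 8–14 the 2nd, 15–21 the 3rd, 22–28 the 4th, 29–31 the 5th.
15 is in the range for the 3rd.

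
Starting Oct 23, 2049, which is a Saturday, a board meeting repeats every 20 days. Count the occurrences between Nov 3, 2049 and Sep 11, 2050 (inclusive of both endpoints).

Occurrences land 20·i days after Oct 23, 2049 for i = 0, 1, 2, …
Nov 3, 2049 is 11 days after the start; 11 ÷ 20 = 0 remainder 11; since the remainder is 11, round up to i = 1. First occurrence in the window: #2 on Nov 12, 2049 (1×20 = 20 days in).
Sep 11, 2050 is 323 days after the start; 323 ÷ 20 = 16 remainder 3. Last occurrence in the window: #17 on Sep 8, 2050.
Occurrences #2 through #17: 16 in total.

16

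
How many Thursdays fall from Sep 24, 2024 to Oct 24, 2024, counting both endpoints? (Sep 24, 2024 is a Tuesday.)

Sep 24, 2024 is a Tuesday; the first Thursday on or after it is Sep 26, 2024 (2 days later).
From Sep 26, 2024 to Oct 24, 2024: 4 + 24 = 28 days (rest of Sep, Oct).
28 ÷ 7 = 4 full weeks with remainder 0, so 4 more Thursdays after the first → 5.

5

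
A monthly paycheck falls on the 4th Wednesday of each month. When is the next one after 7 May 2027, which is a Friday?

26 May 2027

May 2027 starts on a Saturday; its first Wednesday is the 5th, so the 4th Wednesday is the 26th — 26 May 2027.
26 May 2027 is after 7 May 2027, so that is the next one.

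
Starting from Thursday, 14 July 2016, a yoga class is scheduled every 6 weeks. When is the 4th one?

17 November 2016

The 4th occurrence is 3 intervals after the first: 3 × 42 = 126 days after 14 July 2016.
July has 31 days — 17 days to the end of July leaves 109.
August has 31 days (78 left).
September has 30 days (48 left).
October has 31 days (17 left).
17 days into November → 17 November 2016.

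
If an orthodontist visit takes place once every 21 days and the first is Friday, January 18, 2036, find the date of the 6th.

May 2, 2036

The 6th occurrence is 5 intervals after the first: 5 × 21 = 105 days after January 18, 2036.
January has 31 days — 13 days to the end of January leaves 92.
February has 29 days (63 left).
March has 31 days (32 left).
April has 30 days (2 left).
2 days into May → May 2, 2036.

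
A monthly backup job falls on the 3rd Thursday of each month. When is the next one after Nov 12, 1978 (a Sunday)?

Nov 1978 starts on a Wednesday; its first Thursday is the 2nd, so the 3rd Thursday is the 16th — Nov 16, 1978.
Nov 16, 1978 is after Nov 12, 1978, so that is the next one.

Nov 16, 1978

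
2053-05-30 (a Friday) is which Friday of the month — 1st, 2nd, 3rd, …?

5th

Day 30 falls in week ⌈30/7⌉ of the month.
Days 1–7 hold the 1st Friday, 8–14 the 2nd, 15–21 the 3rd, 22–28 the 4th, 29–31 the 5th.
30 is in the range for the 5th.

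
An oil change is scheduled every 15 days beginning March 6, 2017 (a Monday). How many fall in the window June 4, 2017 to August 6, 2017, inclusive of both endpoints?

5

Occurrences land 15·i days after March 6, 2017 for i = 0, 1, 2, …
June 4, 2017 is 90 days after the start; 90 ÷ 15 = 6 remainder 0. First occurrence in the window: #7 on June 4, 2017 (6×15 = 90 days in).
August 6, 2017 is 153 days after the start; 153 ÷ 15 = 10 remainder 3. Last occurrence in the window: #11 on August 3, 2017.
Occurrences #7 through #11: 5 in total.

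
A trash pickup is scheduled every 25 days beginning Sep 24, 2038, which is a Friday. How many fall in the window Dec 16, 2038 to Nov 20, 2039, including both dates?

Occurrences land 25·i days after Sep 24, 2038 for i = 0, 1, 2, …
Dec 16, 2038 is 83 days after the start; 83 ÷ 25 = 3 remainder 8; since the remainder is 8, round up to i = 4. First occurrence in the window: #5 on Jan 2, 2039 (4×25 = 100 days in).
Nov 20, 2039 is 422 days after the start; 422 ÷ 25 = 16 remainder 22. Last occurrence in the window: #17 on Oct 29, 2039.
Occurrences #5 through #17: 13 in total.

13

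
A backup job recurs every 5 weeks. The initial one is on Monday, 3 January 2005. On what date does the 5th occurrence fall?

The 5th occurrence is 4 intervals after the first: 4 × 35 = 140 days after 3 January 2005.
January has 31 days — 28 days to the end of January leaves 112.
February has 28 days (84 left).
March has 31 days (53 left).
April has 30 days (23 left).
23 days into May → 23 May 2005.

23 May 2005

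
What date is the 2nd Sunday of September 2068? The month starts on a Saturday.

2068-09-09

September 2068 begins on a Saturday, so the first Sunday is September 2 (1 day later).
The 2nd Sunday is 1 weeks later: 2 + 7 = 9.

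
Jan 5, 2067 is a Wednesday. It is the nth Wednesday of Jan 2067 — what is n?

Day 5 falls in week ⌈5/7⌉ of the month.
Days 1–7 hold the 1st Wednesday, 8–14 the 2nd, 15–21 the 3rd, 22–28 the 4th, 29–31 the 5th.
5 is in the range for the 1st.

1st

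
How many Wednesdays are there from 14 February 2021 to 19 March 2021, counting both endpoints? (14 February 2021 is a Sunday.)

5

14 February 2021 is a Sunday; the first Wednesday on or after it is 17 February 2021 (3 days later).
From 17 February 2021 to 19 March 2021: 11 + 19 = 30 days (rest of February, March).
30 ÷ 7 = 4 full weeks with remainder 2, so 4 more Wednesdays after the first → 5.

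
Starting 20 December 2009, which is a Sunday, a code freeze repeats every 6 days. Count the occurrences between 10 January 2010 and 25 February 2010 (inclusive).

8

Occurrences land 6·i days after 20 December 2009 for i = 0, 1, 2, …
10 January 2010 is 21 days after the start; 21 ÷ 6 = 3 remainder 3; since the remainder is 3, round up to i = 4. First occurrence in the window: #5 on 13 January 2010 (4×6 = 24 days in).
25 February 2010 is 67 days after the start; 67 ÷ 6 = 11 remainder 1. Last occurrence in the window: #12 on 24 February 2010.
Occurrences #5 through #12: 8 in total.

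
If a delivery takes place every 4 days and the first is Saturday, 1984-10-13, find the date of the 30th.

The 30th occurrence is 29 intervals after the first: 29 × 4 = 116 days after 1984-10-13.
October has 31 days — 18 days to the end of October leaves 98.
November has 30 days (68 left).
December has 31 days (37 left).
January has 31 days (6 left).
6 days into February → 1985-02-06.

1985-02-06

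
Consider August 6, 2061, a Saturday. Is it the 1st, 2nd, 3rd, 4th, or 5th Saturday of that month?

Day 6 falls in week ⌈6/7⌉ of the month.
Days 1–7 hold the 1st Saturday, 8–14 the 2nd, 15–21 the 3rd, 22–28 the 4th, 29–31 the 5th.
6 is in the range for the 1st.

1st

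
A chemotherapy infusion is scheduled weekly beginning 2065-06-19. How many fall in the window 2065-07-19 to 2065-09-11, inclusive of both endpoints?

Occurrences land 7·i days after 2065-06-19 for i = 0, 1, 2, …
2065-07-19 is 30 days after the start; 30 ÷ 7 = 4 remainder 2; since the remainder is 2, round up to i = 5. First occurrence in the window: #6 on 2065-07-24 (5×7 = 35 days in).
2065-09-11 is 84 days after the start; 84 ÷ 7 = 12 remainder 0. Last occurrence in the window: #13 on 2065-09-11.
Occurrences #6 through #13: 8 in total.

8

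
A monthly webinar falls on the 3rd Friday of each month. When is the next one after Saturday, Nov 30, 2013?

Nov 2013 starts on a Friday; its first Friday is the 1st, so the 3rd Friday is the 15th — Nov 15, 2013.
That is not after Nov 30, 2013, so look at Dec 2013.
Dec 2013 starts on a Sunday; its first Friday is the 6th, so the 3rd Friday is the 20th — Dec 20, 2013.

Dec 20, 2013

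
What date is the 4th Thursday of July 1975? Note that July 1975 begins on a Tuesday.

July 1975 begins on a Tuesday, so the first Thursday is July 3 (2 days later).
The 4th Thursday is 3 weeks later: 3 + 21 = 24.

24 July 1975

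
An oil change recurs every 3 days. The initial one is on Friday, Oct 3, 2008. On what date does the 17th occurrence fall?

Nov 20, 2008

The 17th occurrence is 16 intervals after the first: 16 × 3 = 48 days after Oct 3, 2008.
Oct has 31 days — 28 days to the end of Oct leaves 20.
20 days into Nov → Nov 20, 2008.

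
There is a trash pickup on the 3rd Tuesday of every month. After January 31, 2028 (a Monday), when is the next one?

January 2028 starts on a Saturday; its first Tuesday is the 4th, so the 3rd Tuesday is the 18th — January 18, 2028.
That is not after January 31, 2028, so look at February 2028.
February 2028 starts on a Tuesday; its first Tuesday is the 1st, so the 3rd Tuesday is the 15th — February 15, 2028.

February 15, 2028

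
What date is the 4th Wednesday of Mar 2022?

Mar 2022 begins on a Tuesday, so the first Wednesday is Mar 2 (1 day later).
The 4th Wednesday is 3 weeks later: 2 + 21 = 23.

Mar 23, 2022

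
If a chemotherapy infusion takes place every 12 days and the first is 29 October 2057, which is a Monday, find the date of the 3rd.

The 3rd occurrence is 2 intervals after the first: 2 × 12 = 24 days after 29 October 2057.
October has 31 days — 2 days to the end of October leaves 22.
22 days into November → 22 November 2057.

22 November 2057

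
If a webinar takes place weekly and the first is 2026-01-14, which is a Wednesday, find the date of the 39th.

2026-10-07

The 39th occurrence is 38 intervals after the first: 38 × 7 = 266 days after 2026-01-14.
January has 31 days — 17 days to the end of January leaves 249.
February has 28 days (221 left).
March has 31 days (190 left).
April has 30 days (160 left).
May has 31 days (129 left).
June has 30 days (99 left).
July has 31 days (68 left).
August has 31 days (37 left).
September has 30 days (7 left).
7 days into October → 2026-10-07.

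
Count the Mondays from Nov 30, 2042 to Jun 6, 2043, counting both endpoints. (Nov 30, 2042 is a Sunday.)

Nov 30, 2042 is a Sunday; the first Monday on or after it is Dec 1, 2042 (1 day later).
From Dec 1, 2042 to Jun 6, 2043: 30 + 31 + 28 + 31 + 30 + 31 + 6 = 187 days (rest of Dec, Jan, Feb, Mar, Apr, May, Jun).
187 ÷ 7 = 26 full weeks with remainder 5, so 26 more Mondays after the first → 27.

27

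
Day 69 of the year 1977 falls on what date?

Jan has 31 days (69 − 31 = 38 remain).
Feb has 28 days (38 − 28 = 10 remain).
10 into Mar → Mar 10.

Mar 10, 1977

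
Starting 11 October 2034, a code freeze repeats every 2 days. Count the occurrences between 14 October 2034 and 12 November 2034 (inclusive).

Occurrences land 2·i days after 11 October 2034 for i = 0, 1, 2, …
14 October 2034 is 3 days after the start; 3 ÷ 2 = 1 remainder 1; since the remainder is 1, round up to i = 2. First occurrence in the window: #3 on 15 October 2034 (2×2 = 4 days in).
12 November 2034 is 32 days after the start; 32 ÷ 2 = 16 remainder 0. Last occurrence in the window: #17 on 12 November 2034.
Occurrences #3 through #17: 15 in total.

15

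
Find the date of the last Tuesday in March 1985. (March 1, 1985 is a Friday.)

March 1985 begins on a Friday, so the first Tuesday is March 5 (4 days later).
March 1985 has 31 days. Adding weeks: 5, 12, 19, 26 — the last one ≤ 31 is the 26th.

1985-03-26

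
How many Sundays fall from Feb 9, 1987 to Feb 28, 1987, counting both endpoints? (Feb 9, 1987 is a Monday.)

2

Feb 9, 1987 is a Monday; the first Sunday on or after it is Feb 15, 1987 (6 days later).
From Feb 15, 1987 to Feb 28, 1987 is 28 − 15 = 13 days.
13 ÷ 7 = 1 full weeks with remainder 6, so 1 more Sundays after the first → 2.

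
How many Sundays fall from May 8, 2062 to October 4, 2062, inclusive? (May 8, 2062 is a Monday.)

May 8, 2062 is a Monday; the first Sunday on or after it is May 14, 2062 (6 days later).
From May 14, 2062 to October 4, 2062: 17 + 30 + 31 + 31 + 30 + 4 = 143 days (rest of May, June, July, August, September, October).
143 ÷ 7 = 20 full weeks with remainder 3, so 20 more Sundays after the first → 21.

21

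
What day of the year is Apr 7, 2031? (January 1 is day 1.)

97

Days in months before Apr: 31 + 28 + 31 = 90.
Plus 7 days into Apr → day 97.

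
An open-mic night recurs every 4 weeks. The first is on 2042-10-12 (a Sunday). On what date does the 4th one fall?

The 4th occurrence is 3 intervals after the first: 3 × 28 = 84 days after 2042-10-12.
October has 31 days — 19 days to the end of October leaves 65.
November has 30 days (35 left).
December has 31 days (4 left).
4 days into January → 2043-01-04.

2043-01-04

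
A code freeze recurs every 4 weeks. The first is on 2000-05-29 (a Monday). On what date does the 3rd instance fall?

2000-07-24

The 3rd occurrence is 2 intervals after the first: 2 × 28 = 56 days after 2000-05-29.
May has 31 days — 2 days to the end of May leaves 54.
June has 30 days (24 left).
24 days into July → 2000-07-24.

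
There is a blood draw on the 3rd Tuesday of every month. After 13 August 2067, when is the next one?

16 August 2067

August 2067 starts on a Monday; its first Tuesday is the 2nd, so the 3rd Tuesday is the 16th — 16 August 2067.
16 August 2067 is after 13 August 2067, so that is the next one.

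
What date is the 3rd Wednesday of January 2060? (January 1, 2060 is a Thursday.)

2060-01-21

January 2060 begins on a Thursday, so the first Wednesday is January 7 (6 days later).
The 3rd Wednesday is 2 weeks later: 7 + 14 = 21.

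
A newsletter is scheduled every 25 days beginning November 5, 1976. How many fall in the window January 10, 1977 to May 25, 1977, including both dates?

Occurrences land 25·i days after November 5, 1976 for i = 0, 1, 2, …
January 10, 1977 is 66 days after the start; 66 ÷ 25 = 2 remainder 16; since the remainder is 16, round up to i = 3. First occurrence in the window: #4 on January 19, 1977 (3×25 = 75 days in).
May 25, 1977 is 201 days after the start; 201 ÷ 25 = 8 remainder 1. Last occurrence in the window: #9 on May 24, 1977.
Occurrences #4 through #9: 6 in total.

6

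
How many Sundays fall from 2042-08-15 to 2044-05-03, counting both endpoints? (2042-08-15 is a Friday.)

90

2042-08-15 is a Friday; the first Sunday on or after it is 2042-08-17 (2 days later).
From 2042-08-17 to 2044-05-03: 136 + 365 + 124 = 625 days (rest of 2042, 2043, to 2044-05-03 in 2044).
625 ÷ 7 = 89 full weeks with remainder 2, so 89 more Sundays after the first → 90.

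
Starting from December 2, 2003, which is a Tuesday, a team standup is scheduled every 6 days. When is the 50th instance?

September 21, 2004

The 50th occurrence is 49 intervals after the first: 49 × 6 = 294 days after December 2, 2003.
December has 31 days — 29 days to the end of December leaves 265.
January has 31 days (234 left).
February has 29 days (205 left).
March has 31 days (174 left).
April has 30 days (144 left).
May has 31 days (113 left).
June has 30 days (83 left).
July has 31 days (52 left).
August has 31 days (21 left).
21 days into September → September 21, 2004.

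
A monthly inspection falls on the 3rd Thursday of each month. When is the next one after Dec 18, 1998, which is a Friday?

Dec 1998 starts on a Tuesday; its first Thursday is the 3rd, so the 3rd Thursday is the 17th — Dec 17, 1998.
That is not after Dec 18, 1998, so look at Jan 1999.
Jan 1999 starts on a Friday; its first Thursday is the 7th, so the 3rd Thursday is the 21st — Jan 21, 1999.

Jan 21, 1999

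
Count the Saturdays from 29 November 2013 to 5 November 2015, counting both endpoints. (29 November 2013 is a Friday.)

29 November 2013 is a Friday; the first Saturday on or after it is 30 November 2013 (1 day later).
From 30 November 2013 to 5 November 2015: 31 + 365 + 309 = 705 days (rest of 2013, 2014, to 5 November 2015 in 2015).
705 ÷ 7 = 100 full weeks with remainder 5, so 100 more Saturdays after the first → 101.

101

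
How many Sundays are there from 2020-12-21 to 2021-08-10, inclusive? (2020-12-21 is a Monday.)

33

2020-12-21 is a Monday; the first Sunday on or after it is 2020-12-27 (6 days later).
From 2020-12-27 to 2021-08-10: 4 + 31 + 28 + 31 + 30 + 31 + 30 + 31 + 10 = 226 days (rest of December, January, February, March, April, May, June, July, August).
226 ÷ 7 = 32 full weeks with remainder 2, so 32 more Sundays after the first → 33.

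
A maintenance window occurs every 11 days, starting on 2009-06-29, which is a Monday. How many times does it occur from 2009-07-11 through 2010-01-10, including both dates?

16

Occurrences land 11·i days after 2009-06-29 for i = 0, 1, 2, …
2009-07-11 is 12 days after the start; 12 ÷ 11 = 1 remainder 1; since the remainder is 1, round up to i = 2. First occurrence in the window: #3 on 2009-07-21 (2×11 = 22 days in).
2010-01-10 is 195 days after the start; 195 ÷ 11 = 17 remainder 8. Last occurrence in the window: #18 on 2010-01-02.
Occurrences #3 through #18: 16 in total.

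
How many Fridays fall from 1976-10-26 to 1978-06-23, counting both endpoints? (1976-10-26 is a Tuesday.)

87

1976-10-26 is a Tuesday; the first Friday on or after it is 1976-10-29 (3 days later).
From 1976-10-29 to 1978-06-23: 63 + 365 + 174 = 602 days (rest of 1976, 1977, to 1978-06-23 in 1978).
602 ÷ 7 = 86 full weeks with remainder 0, so 86 more Fridays after the first → 87.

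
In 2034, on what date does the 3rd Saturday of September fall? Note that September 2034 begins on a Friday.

September 2034 begins on a Friday, so the first Saturday is September 2 (1 day later).
The 3rd Saturday is 2 weeks later: 2 + 14 = 16.

16 September 2034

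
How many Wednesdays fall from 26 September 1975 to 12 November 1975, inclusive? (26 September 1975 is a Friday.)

26 September 1975 is a Friday; the first Wednesday on or after it is 1 October 1975 (5 days later).
From 1 October 1975 to 12 November 1975: 30 + 12 = 42 days (rest of October, November).
42 ÷ 7 = 6 full weeks with remainder 0, so 6 more Wednesdays after the first → 7.

7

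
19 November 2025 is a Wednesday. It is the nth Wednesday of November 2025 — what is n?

Day 19 falls in week ⌈19/7⌉ of the month.
Days 1–7 hold the 1st Wednesday, 8–14 the 2nd, 15–21 the 3rd, 22–28 the 4th, 29–31 the 5th.
19 is in the range for the 3rd.

3rd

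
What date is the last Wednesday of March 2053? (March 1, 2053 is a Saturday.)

March 26, 2053

March 2053 begins on a Saturday, so the first Wednesday is March 5 (4 days later).
March 2053 has 31 days. Adding weeks: 5, 12, 19, 26 — the last one ≤ 31 is the 26th.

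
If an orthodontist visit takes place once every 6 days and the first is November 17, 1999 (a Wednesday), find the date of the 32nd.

May 21, 2000

The 32nd occurrence is 31 intervals after the first: 31 × 6 = 186 days after November 17, 1999.
November has 30 days — 13 days to the end of November leaves 173.
December has 31 days (142 left).
January has 31 days (111 left).
February has 29 days (82 left).
March has 31 days (51 left).
April has 30 days (21 left).
21 days into May → May 21, 2000.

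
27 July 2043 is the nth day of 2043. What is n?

Days in months before July: 31 + 28 + 31 + 30 + 31 + 30 = 181.
Plus 27 days into July → day 208.

208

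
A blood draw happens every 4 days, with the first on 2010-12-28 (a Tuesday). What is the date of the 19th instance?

2011-03-10

The 19th occurrence is 18 intervals after the first: 18 × 4 = 72 days after 2010-12-28.
December has 31 days — 3 days to the end of December leaves 69.
January has 31 days (38 left).
February has 28 days (10 left).
10 days into March → 2011-03-10.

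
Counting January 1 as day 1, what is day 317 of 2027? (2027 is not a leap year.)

13 November 2027

January has 31 days (317 − 31 = 286 remain).
February has 28 days (286 − 28 = 258 remain).
March has 31 days (258 − 31 = 227 remain).
April has 30 days (227 − 30 = 197 remain).
May has 31 days (197 − 31 = 166 remain).
June has 30 days (166 − 30 = 136 remain).
July has 31 days (136 − 31 = 105 remain).
August has 31 days (105 − 31 = 74 remain).
September has 30 days (74 − 30 = 44 remain).
October has 31 days (44 − 31 = 13 remain).
13 into November → November 13.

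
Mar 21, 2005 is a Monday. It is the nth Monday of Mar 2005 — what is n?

3rd

Day 21 falls in week ⌈21/7⌉ of the month.
Days 1–7 hold the 1st Monday, 8–14 the 2nd, 15–21 the 3rd, 22–28 the 4th, 29–31 the 5th.
21 is in the range for the 3rd.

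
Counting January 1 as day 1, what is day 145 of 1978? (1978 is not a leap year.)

25 May 1978

January has 31 days (145 − 31 = 114 remain).
February has 28 days (114 − 28 = 86 remain).
March has 31 days (86 − 31 = 55 remain).
April has 30 days (55 − 30 = 25 remain).
25 into May → May 25.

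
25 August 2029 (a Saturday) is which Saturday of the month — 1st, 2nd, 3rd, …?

Day 25 falls in week ⌈25/7⌉ of the month.
Days 1–7 hold the 1st Saturday, 8–14 the 2nd, 15–21 the 3rd, 22–28 the 4th, 29–31 the 5th.
25 is in the range for the 4th.

4th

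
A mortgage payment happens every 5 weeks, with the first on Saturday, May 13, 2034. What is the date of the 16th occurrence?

Oct 20, 2035

The 16th occurrence is 15 intervals after the first: 15 × 35 = 525 days after May 13, 2034.
May has 31 days — 18 days to the end of May leaves 507.
From end of May to end of 2034 is 214 days (293 left).
Jan has 31 days (262 left).
Feb has 28 days (234 left).
Mar has 31 days (203 left).
Apr has 30 days (173 left).
May has 31 days (142 left).
Jun has 30 days (112 left).
Jul has 31 days (81 left).
Aug has 31 days (50 left).
Sep has 30 days (20 left).
20 days into Oct → Oct 20, 2035.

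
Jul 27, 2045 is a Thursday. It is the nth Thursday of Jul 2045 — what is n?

Day 27 falls in week ⌈27/7⌉ of the month.
Days 1–7 hold the 1st Thursday, 8–14 the 2nd, 15–21 the 3rd, 22–28 the 4th, 29–31 the 5th.
27 is in the range for the 4th.

4th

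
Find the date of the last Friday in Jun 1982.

Jun 25, 1982

The first Friday of Jun 1982 is Jun 4.
Jun 1982 has 30 days. Adding weeks: 4, 11, 18, 25 — the last one ≤ 30 is the 25th.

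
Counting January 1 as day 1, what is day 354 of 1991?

1991-12-20

January has 31 days (354 − 31 = 323 remain).
February has 28 days (323 − 28 = 295 remain).
March has 31 days (295 − 31 = 264 remain).
April has 30 days (264 − 30 = 234 remain).
May has 31 days (234 − 31 = 203 remain).
June has 30 days (203 − 30 = 173 remain).
July has 31 days (173 − 31 = 142 remain).
August has 31 days (142 − 31 = 111 remain).
September has 30 days (111 − 30 = 81 remain).
October has 31 days (81 − 31 = 50 remain).
November has 30 days (50 − 30 = 20 remain).
20 into December → December 20.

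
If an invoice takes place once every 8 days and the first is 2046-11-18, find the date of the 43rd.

The 43rd occurrence is 42 intervals after the first: 42 × 8 = 336 days after 2046-11-18.
November has 30 days — 12 days to the end of November leaves 324.
December has 31 days (293 left).
January has 31 days (262 left).
February has 28 days (234 left).
March has 31 days (203 left).
April has 30 days (173 left).
May has 31 days (142 left).
June has 30 days (112 left).
July has 31 days (81 left).
August has 31 days (50 left).
September has 30 days (20 left).
20 days into October → 2047-10-20.

2047-10-20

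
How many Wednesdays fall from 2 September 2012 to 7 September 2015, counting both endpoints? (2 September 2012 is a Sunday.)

157

2 September 2012 is a Sunday; the first Wednesday on or after it is 5 September 2012 (3 days later).
From 5 September 2012 to 7 September 2015: 117 + 365 + 365 + 250 = 1097 days (rest of 2012, 2013, 2014, to 7 September 2015 in 2015).
1097 ÷ 7 = 156 full weeks with remainder 5, so 156 more Wednesdays after the first → 157.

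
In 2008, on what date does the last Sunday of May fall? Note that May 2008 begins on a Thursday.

May 2008 begins on a Thursday, so the first Sunday is May 4 (3 days later).
May 2008 has 31 days. Adding weeks: 4, 11, 18, 25 — the last one ≤ 31 is the 25th.

May 25, 2008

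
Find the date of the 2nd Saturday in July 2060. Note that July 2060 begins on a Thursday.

2060-07-10

July 2060 begins on a Thursday, so the first Saturday is July 3 (2 days later).
The 2nd Saturday is 1 weeks later: 3 + 7 = 10.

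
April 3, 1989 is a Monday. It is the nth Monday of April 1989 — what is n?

1st

Day 3 falls in week ⌈3/7⌉ of the month.
Days 1–7 hold the 1st Monday, 8–14 the 2nd, 15–21 the 3rd, 22–28 the 4th, 29–31 the 5th.
3 is in the range for the 1st.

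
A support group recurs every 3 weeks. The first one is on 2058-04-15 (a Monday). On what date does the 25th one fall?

2059-09-01

The 25th occurrence is 24 intervals after the first: 24 × 21 = 504 days after 2058-04-15.
April has 30 days — 15 days to the end of April leaves 489.
From end of April to end of 2058 is 245 days (244 left).
January has 31 days (213 left).
February has 28 days (185 left).
March has 31 days (154 left).
April has 30 days (124 left).
May has 31 days (93 left).
June has 30 days (63 left).
July has 31 days (32 left).
August has 31 days (1 left).
1 day into September → 2059-09-01.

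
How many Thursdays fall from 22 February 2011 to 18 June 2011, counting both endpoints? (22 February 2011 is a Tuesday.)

17

22 February 2011 is a Tuesday; the first Thursday on or after it is 24 February 2011 (2 days later).
From 24 February 2011 to 18 June 2011: 4 + 31 + 30 + 31 + 18 = 114 days (rest of February, March, April, May, June).
114 ÷ 7 = 16 full weeks with remainder 2, so 16 more Thursdays after the first → 17.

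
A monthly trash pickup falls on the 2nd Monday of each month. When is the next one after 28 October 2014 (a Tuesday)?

October 2014 starts on a Wednesday; its first Monday is the 6th, so the 2nd Monday is the 13th — 13 October 2014.
That is not after 28 October 2014, so look at November 2014.
November 2014 starts on a Saturday; its first Monday is the 3rd, so the 2nd Monday is the 10th — 10 November 2014.

10 November 2014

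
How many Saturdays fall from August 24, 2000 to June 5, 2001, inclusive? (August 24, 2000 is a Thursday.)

41

August 24, 2000 is a Thursday; the first Saturday on or after it is August 26, 2000 (2 days later).
From August 26, 2000 to June 5, 2001: 5 + 30 + 31 + 30 + 31 + 31 + 28 + 31 + 30 + 31 + 5 = 283 days (rest of August, September, October, November, December, January, February, March, April, May, June).
283 ÷ 7 = 40 full weeks with remainder 3, so 40 more Saturdays after the first → 41.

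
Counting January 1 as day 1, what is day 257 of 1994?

Jan has 31 days (257 − 31 = 226 remain).
Feb has 28 days (226 − 28 = 198 remain).
Mar has 31 days (198 − 31 = 167 remain).
Apr has 30 days (167 − 30 = 137 remain).
May has 31 days (137 − 31 = 106 remain).
Jun has 30 days (106 − 30 = 76 remain).
Jul has 31 days (76 − 31 = 45 remain).
Aug has 31 days (45 − 31 = 14 remain).
14 into Sep → Sep 14.

Sep 14, 1994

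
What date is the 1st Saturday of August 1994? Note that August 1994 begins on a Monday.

August 6, 1994

August 1994 begins on a Monday, so the first Saturday is August 6 (5 days later).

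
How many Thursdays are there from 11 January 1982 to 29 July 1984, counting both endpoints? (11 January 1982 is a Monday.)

133

11 January 1982 is a Monday; the first Thursday on or after it is 14 January 1982 (3 days later).
From 14 January 1982 to 29 July 1984: 351 + 365 + 211 = 927 days (rest of 1982, 1983, to 29 July 1984 in 1984).
927 ÷ 7 = 132 full weeks with remainder 3, so 132 more Thursdays after the first → 133.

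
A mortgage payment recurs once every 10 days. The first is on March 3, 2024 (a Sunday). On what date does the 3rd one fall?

The 3rd occurrence is 2 intervals after the first: 2 × 10 = 20 days after March 3, 2024.
20 days later is March 23, 2024.

March 23, 2024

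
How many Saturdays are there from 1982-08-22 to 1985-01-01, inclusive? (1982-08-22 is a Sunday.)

1982-08-22 is a Sunday; the first Saturday on or after it is 1982-08-28 (6 days later).
From 1982-08-28 to 1985-01-01: 125 + 365 + 366 + 1 = 857 days (rest of 1982, 1983, 1984, to 1985-01-01 in 1985).
857 ÷ 7 = 122 full weeks with remainder 3, so 122 more Saturdays after the first → 123.

123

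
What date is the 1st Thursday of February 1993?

February 1993 begins on a Monday, so the first Thursday is February 4 (3 days later).

February 4, 1993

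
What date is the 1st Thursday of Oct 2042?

Oct 2, 2042

The first Thursday of Oct 2042 is Oct 2.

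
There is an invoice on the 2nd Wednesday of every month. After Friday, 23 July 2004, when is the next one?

11 August 2004

July 2004 starts on a Thursday; its first Wednesday is the 7th, so the 2nd Wednesday is the 14th — 14 July 2004.
That is not after 23 July 2004, so look at August 2004.
August 2004 starts on a Sunday; its first Wednesday is the 4th, so the 2nd Wednesday is the 11th — 11 August 2004.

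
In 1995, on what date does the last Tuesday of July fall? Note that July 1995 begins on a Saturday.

25 July 1995

July 1995 begins on a Saturday, so the first Tuesday is July 4 (3 days later).
July 1995 has 31 days. Adding weeks: 4, 11, 18, 25 — the last one ≤ 31 is the 25th.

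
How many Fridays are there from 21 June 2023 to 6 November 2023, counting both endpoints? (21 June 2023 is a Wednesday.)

21 June 2023 is a Wednesday; the first Friday on or after it is 23 June 2023 (2 days later).
From 23 June 2023 to 6 November 2023: 7 + 31 + 31 + 30 + 31 + 6 = 136 days (rest of June, July, August, September, October, November).
136 ÷ 7 = 19 full weeks with remainder 3, so 19 more Fridays after the first → 20.

20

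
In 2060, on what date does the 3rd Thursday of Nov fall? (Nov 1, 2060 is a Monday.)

Nov 2060 begins on a Monday, so the first Thursday is Nov 4 (3 days later).
The 3rd Thursday is 2 weeks later: 4 + 14 = 18.

Nov 18, 2060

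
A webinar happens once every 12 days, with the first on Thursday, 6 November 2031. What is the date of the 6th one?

The 6th occurrence is 5 intervals after the first: 5 × 12 = 60 days after 6 November 2031.
November has 30 days — 24 days to the end of November leaves 36.
December has 31 days (5 left).
5 days into January → 5 January 2032.

5 January 2032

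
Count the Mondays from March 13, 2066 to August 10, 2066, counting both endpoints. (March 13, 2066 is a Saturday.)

22

March 13, 2066 is a Saturday; the first Monday on or after it is March 15, 2066 (2 days later).
From March 15, 2066 to August 10, 2066: 16 + 30 + 31 + 30 + 31 + 10 = 148 days (rest of March, April, May, June, July, August).
148 ÷ 7 = 21 full weeks with remainder 1, so 21 more Mondays after the first → 22.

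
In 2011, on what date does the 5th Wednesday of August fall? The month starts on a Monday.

August 31, 2011

August 2011 begins on a Monday, so the first Wednesday is August 3 (2 days later).
The 5th Wednesday is 4 weeks later: 3 + 28 = 31.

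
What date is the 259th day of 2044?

Sep 15, 2044

Jan has 31 days (259 − 31 = 228 remain).
Feb has 29 days (228 − 29 = 199 remain).
Mar has 31 days (199 − 31 = 168 remain).
Apr has 30 days (168 − 30 = 138 remain).
May has 31 days (138 − 31 = 107 remain).
Jun has 30 days (107 − 30 = 77 remain).
Jul has 31 days (77 − 31 = 46 remain).
Aug has 31 days (46 − 31 = 15 remain).
15 into Sep → Sep 15.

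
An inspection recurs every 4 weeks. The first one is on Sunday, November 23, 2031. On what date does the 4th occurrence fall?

The 4th occurrence is 3 intervals after the first: 3 × 28 = 84 days after November 23, 2031.
November has 30 days — 7 days to the end of November leaves 77.
December has 31 days (46 left).
January has 31 days (15 left).
15 days into February → February 15, 2032.

February 15, 2032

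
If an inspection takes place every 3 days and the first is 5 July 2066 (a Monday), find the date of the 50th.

29 November 2066

The 50th occurrence is 49 intervals after the first: 49 × 3 = 147 days after 5 July 2066.
July has 31 days — 26 days to the end of July leaves 121.
August has 31 days (90 left).
September has 30 days (60 left).
October has 31 days (29 left).
29 days into November → 29 November 2066.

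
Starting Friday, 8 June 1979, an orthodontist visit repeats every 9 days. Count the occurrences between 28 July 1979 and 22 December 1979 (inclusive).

Occurrences land 9·i days after 8 June 1979 for i = 0, 1, 2, …
28 July 1979 is 50 days after the start; 50 ÷ 9 = 5 remainder 5; since the remainder is 5, round up to i = 6. First occurrence in the window: #7 on 1 August 1979 (6×9 = 54 days in).
22 December 1979 is 197 days after the start; 197 ÷ 9 = 21 remainder 8. Last occurrence in the window: #22 on 14 December 1979.
Occurrences #7 through #22: 16 in total.

16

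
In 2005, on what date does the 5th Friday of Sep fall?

Sep 30, 2005

Sep 2005 begins on a Thursday, so the first Friday is Sep 2 (1 day later).
The 5th Friday is 4 weeks later: 2 + 28 = 30.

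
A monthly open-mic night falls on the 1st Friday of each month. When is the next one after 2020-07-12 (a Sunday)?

July 2020 starts on a Wednesday, so its 1st Friday is 2020-07-03 (2 days in).
That is not after 2020-07-12, so look at August 2020.
August 2020 starts on a Saturday, so its 1st Friday is 2020-08-07 (6 days in).

2020-08-07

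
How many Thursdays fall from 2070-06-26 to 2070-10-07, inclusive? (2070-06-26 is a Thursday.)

2070-06-26 is a Thursday; the first Thursday on or after it is 2070-06-26.
From 2070-06-26 to 2070-10-07: 4 + 31 + 31 + 30 + 7 = 103 days (rest of June, July, August, September, October).
103 ÷ 7 = 14 full weeks with remainder 5, so 14 more Thursdays after the first → 15.

15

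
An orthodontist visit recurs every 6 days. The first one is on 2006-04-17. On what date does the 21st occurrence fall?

The 21st occurrence is 20 intervals after the first: 20 × 6 = 120 days after 2006-04-17.
April has 30 days — 13 days to the end of April leaves 107.
May has 31 days (76 left).
June has 30 days (46 left).
July has 31 days (15 left).
15 days into August → 2006-08-15.

2006-08-15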